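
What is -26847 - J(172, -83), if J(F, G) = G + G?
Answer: -26681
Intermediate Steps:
J(F, G) = 2*G
-26847 - J(172, -83) = -26847 - 2*(-83) = -26847 - 1*(-166) = -26847 + 166 = -26681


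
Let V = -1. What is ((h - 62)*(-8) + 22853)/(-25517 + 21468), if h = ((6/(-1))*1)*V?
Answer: -23301/4049 ≈ -5.7548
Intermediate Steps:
h = 6 (h = ((6/(-1))*1)*(-1) = ((6*(-1))*1)*(-1) = -6*1*(-1) = -6*(-1) = 6)
((h - 62)*(-8) + 22853)/(-25517 + 21468) = ((6 - 62)*(-8) + 22853)/(-25517 + 21468) = (-56*(-8) + 22853)/(-4049) = (448 + 22853)*(-1/4049) = 23301*(-1/4049) = -23301/4049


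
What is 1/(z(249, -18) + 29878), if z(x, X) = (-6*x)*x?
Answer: -1/342128 ≈ -2.9229e-6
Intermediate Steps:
z(x, X) = -6*x²
1/(z(249, -18) + 29878) = 1/(-6*249² + 29878) = 1/(-6*62001 + 29878) = 1/(-372006 + 29878) = 1/(-342128) = -1/342128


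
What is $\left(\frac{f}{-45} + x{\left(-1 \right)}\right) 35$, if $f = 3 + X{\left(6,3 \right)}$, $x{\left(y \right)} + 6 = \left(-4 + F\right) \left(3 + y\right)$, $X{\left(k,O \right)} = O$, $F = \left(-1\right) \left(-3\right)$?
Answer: $- \frac{854}{3} \approx -284.67$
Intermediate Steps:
$F = 3$
$x{\left(y \right)} = -9 - y$ ($x{\left(y \right)} = -6 + \left(-4 + 3\right) \left(3 + y\right) = -6 - \left(3 + y\right) = -9 - y$)
$f = 6$ ($f = 3 + 3 = 6$)
$\left(\frac{f}{-45} + x{\left(-1 \right)}\right) 35 = \left(\frac{6}{-45} - 8\right) 35 = \left(6 \left(- \frac{1}{45}\right) + \left(-9 + 1\right)\right) 35 = \left(- \frac{2}{15} - 8\right) 35 = \left(- \frac{122}{15}\right) 35 = - \frac{854}{3}$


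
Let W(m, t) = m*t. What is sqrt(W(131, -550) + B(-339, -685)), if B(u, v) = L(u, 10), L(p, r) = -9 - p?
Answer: 2*I*sqrt(17930) ≈ 267.81*I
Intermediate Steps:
B(u, v) = -9 - u
sqrt(W(131, -550) + B(-339, -685)) = sqrt(131*(-550) + (-9 - 1*(-339))) = sqrt(-72050 + (-9 + 339)) = sqrt(-72050 + 330) = sqrt(-71720) = 2*I*sqrt(17930)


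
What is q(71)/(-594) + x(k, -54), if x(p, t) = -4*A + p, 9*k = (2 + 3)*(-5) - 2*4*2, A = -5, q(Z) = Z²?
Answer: 4133/594 ≈ 6.9579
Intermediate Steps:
k = -41/9 (k = ((2 + 3)*(-5) - 2*4*2)/9 = (5*(-5) - 8*2)/9 = (-25 - 1*16)/9 = (-25 - 16)/9 = (⅑)*(-41) = -41/9 ≈ -4.5556)
x(p, t) = 20 + p (x(p, t) = -4*(-5) + p = 20 + p)
q(71)/(-594) + x(k, -54) = 71²/(-594) + (20 - 41/9) = 5041*(-1/594) + 139/9 = -5041/594 + 139/9 = 4133/594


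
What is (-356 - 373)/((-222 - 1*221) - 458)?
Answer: 729/901 ≈ 0.80910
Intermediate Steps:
(-356 - 373)/((-222 - 1*221) - 458) = -729/((-222 - 221) - 458) = -729/(-443 - 458) = -729/(-901) = -729*(-1/901) = 729/901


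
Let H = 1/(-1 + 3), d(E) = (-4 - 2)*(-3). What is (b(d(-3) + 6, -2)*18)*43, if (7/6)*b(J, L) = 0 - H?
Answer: -2322/7 ≈ -331.71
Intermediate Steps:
d(E) = 18 (d(E) = -6*(-3) = 18)
H = ½ (H = 1/2 = ½ ≈ 0.50000)
b(J, L) = -3/7 (b(J, L) = 6*(0 - 1*½)/7 = 6*(0 - ½)/7 = (6/7)*(-½) = -3/7)
(b(d(-3) + 6, -2)*18)*43 = -3/7*18*43 = -54/7*43 = -2322/7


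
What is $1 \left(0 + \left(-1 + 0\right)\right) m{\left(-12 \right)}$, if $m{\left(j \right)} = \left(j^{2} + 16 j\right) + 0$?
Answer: $48$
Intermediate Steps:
$m{\left(j \right)} = j^{2} + 16 j$
$1 \left(0 + \left(-1 + 0\right)\right) m{\left(-12 \right)} = 1 \left(0 + \left(-1 + 0\right)\right) \left(- 12 \left(16 - 12\right)\right) = 1 \left(0 - 1\right) \left(\left(-12\right) 4\right) = 1 \left(-1\right) \left(-48\right) = \left(-1\right) \left(-48\right) = 48$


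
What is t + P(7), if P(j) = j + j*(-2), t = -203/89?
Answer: -826/89 ≈ -9.2809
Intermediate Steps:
t = -203/89 (t = -203*1/89 = -203/89 ≈ -2.2809)
P(j) = -j (P(j) = j - 2*j = -j)
t + P(7) = -203/89 - 1*7 = -203/89 - 7 = -826/89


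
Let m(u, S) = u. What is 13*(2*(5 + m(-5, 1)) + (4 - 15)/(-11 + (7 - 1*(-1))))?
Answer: 143/3 ≈ 47.667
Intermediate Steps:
13*(2*(5 + m(-5, 1)) + (4 - 15)/(-11 + (7 - 1*(-1)))) = 13*(2*(5 - 5) + (4 - 15)/(-11 + (7 - 1*(-1)))) = 13*(2*0 - 11/(-11 + (7 + 1))) = 13*(0 - 11/(-11 + 8)) = 13*(0 - 11/(-3)) = 13*(0 - 11*(-1/3)) = 13*(0 + 11/3) = 13*(11/3) = 143/3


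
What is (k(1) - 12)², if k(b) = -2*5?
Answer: 484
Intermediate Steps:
k(b) = -10
(k(1) - 12)² = (-10 - 12)² = (-22)² = 484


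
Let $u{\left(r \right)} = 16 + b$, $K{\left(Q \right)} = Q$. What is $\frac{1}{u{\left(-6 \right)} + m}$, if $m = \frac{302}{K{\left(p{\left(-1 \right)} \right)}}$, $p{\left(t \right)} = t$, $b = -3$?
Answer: $- \frac{1}{289} \approx -0.0034602$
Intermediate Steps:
$u{\left(r \right)} = 13$ ($u{\left(r \right)} = 16 - 3 = 13$)
$m = -302$ ($m = \frac{302}{-1} = 302 \left(-1\right) = -302$)
$\frac{1}{u{\left(-6 \right)} + m} = \frac{1}{13 - 302} = \frac{1}{-289} = - \frac{1}{289}$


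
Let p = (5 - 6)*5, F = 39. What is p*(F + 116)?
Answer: -775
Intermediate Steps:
p = -5 (p = -1*5 = -5)
p*(F + 116) = -5*(39 + 116) = -5*155 = -775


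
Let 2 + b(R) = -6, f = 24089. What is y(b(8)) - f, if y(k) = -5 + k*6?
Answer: -24142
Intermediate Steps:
b(R) = -8 (b(R) = -2 - 6 = -8)
y(k) = -5 + 6*k
y(b(8)) - f = (-5 + 6*(-8)) - 1*24089 = (-5 - 48) - 24089 = -53 - 24089 = -24142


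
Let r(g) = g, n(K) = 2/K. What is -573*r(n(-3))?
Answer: 382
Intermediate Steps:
-573*r(n(-3)) = -1146/(-3) = -1146*(-1)/3 = -573*(-⅔) = 382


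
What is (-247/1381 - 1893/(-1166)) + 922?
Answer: 1486973043/1610246 ≈ 923.44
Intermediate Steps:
(-247/1381 - 1893/(-1166)) + 922 = (-247*1/1381 - 1893*(-1/1166)) + 922 = (-247/1381 + 1893/1166) + 922 = 2326231/1610246 + 922 = 1486973043/1610246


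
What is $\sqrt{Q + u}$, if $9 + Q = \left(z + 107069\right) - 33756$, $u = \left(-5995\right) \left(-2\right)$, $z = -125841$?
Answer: $i \sqrt{40547} \approx 201.36 i$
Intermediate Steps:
$u = 11990$
$Q = -52537$ ($Q = -9 + \left(\left(-125841 + 107069\right) - 33756\right) = -9 - 52528 = -52537$)
$\sqrt{Q + u} = \sqrt{-52537 + 11990} = \sqrt{-40547} = i \sqrt{40547}$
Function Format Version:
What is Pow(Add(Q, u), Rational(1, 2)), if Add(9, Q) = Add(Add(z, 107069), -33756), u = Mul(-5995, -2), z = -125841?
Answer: Mul(I, Pow(40547, Rational(1, 2))) ≈ Mul(201.36, I)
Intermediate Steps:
u = 11990
Q = -52537 (Q = Add(-9, Add(Add(-125841, 107069), -33756)) = Add(-9, Add(-18772, -33756)) = Add(-9, -52528) = -52537)
Pow(Add(Q, u), Rational(1, 2)) = Pow(Add(-52537, 11990), Rational(1, 2)) = Pow(-40547, Rational(1, 2)) = Mul(I, Pow(40547, Rational(1, 2)))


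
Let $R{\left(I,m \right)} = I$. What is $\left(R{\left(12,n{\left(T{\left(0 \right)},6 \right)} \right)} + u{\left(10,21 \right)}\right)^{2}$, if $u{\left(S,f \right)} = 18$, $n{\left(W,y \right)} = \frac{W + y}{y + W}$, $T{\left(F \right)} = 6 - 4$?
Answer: $900$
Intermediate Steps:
$T{\left(F \right)} = 2$
$n{\left(W,y \right)} = 1$ ($n{\left(W,y \right)} = \frac{W + y}{W + y} = 1$)
$\left(R{\left(12,n{\left(T{\left(0 \right)},6 \right)} \right)} + u{\left(10,21 \right)}\right)^{2} = \left(12 + 18\right)^{2} = 30^{2} = 900$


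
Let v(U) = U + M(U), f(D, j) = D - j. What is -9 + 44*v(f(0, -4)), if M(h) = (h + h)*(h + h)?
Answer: 2983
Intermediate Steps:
M(h) = 4*h**2 (M(h) = (2*h)*(2*h) = 4*h**2)
v(U) = U + 4*U**2
-9 + 44*v(f(0, -4)) = -9 + 44*((0 - 1*(-4))*(1 + 4*(0 - 1*(-4)))) = -9 + 44*((0 + 4)*(1 + 4*(0 + 4))) = -9 + 44*(4*(1 + 4*4)) = -9 + 44*(4*(1 + 16)) = -9 + 44*(4*17) = -9 + 44*68 = -9 + 2992 = 2983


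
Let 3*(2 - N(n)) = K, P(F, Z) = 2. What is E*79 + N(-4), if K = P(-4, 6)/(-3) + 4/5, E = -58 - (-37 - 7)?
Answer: -49682/45 ≈ -1104.0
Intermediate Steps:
E = -14 (E = -58 - 1*(-44) = -58 + 44 = -14)
K = 2/15 (K = 2/(-3) + 4/5 = 2*(-1/3) + 4*(1/5) = -2/3 + 4/5 = 2/15 ≈ 0.13333)
N(n) = 88/45 (N(n) = 2 - 1/3*2/15 = 2 - 2/45 = 88/45)
E*79 + N(-4) = -14*79 + 88/45 = -1106 + 88/45 = -49682/45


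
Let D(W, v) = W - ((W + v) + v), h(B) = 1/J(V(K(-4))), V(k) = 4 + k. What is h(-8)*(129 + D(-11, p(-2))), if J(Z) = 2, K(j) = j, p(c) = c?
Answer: 133/2 ≈ 66.500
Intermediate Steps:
h(B) = 1/2
D(W, v) = -2*v (D(W, v) = W - (W + 2*v) = W + (-W - 2*v) = -2*v)
h(-8)*(129 + D(-11, p(-2))) = (129 - 2*(-2))/2 = (129 + 4)/2 = (1/2)*133 = 133/2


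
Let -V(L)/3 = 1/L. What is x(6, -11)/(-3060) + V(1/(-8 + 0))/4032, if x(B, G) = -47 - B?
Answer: 997/42840 ≈ 0.023273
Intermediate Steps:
V(L) = -3/L
x(6, -11)/(-3060) + V(1/(-8 + 0))/4032 = (-47 - 1*6)/(-3060) - 3/(1/(-8 + 0))/4032 = (-47 - 6)*(-1/3060) - 3/(1/(-8))*(1/4032) = -53*(-1/3060) - 3/(-1/8)*(1/4032) = 53/3060 - 3*(-8)*(1/4032) = 53/3060 + 24*(1/4032) = 53/3060 + 1/168 = 997/42840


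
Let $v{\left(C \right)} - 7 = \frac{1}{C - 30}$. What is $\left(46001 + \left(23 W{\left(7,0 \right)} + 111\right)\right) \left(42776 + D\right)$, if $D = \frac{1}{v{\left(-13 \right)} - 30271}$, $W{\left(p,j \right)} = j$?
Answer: $\frac{2566901758409120}{1301353} \approx 1.9725 \cdot 10^{9}$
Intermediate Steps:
$v{\left(C \right)} = 7 + \frac{1}{-30 + C}$ ($v{\left(C \right)} = 7 + \frac{1}{C - 30} = 7 + \frac{1}{-30 + C}$)
$D = - \frac{43}{1301353}$ ($D = \frac{1}{\frac{-209 + 7 \left(-13\right)}{-30 - 13} - 30271} = \frac{1}{\frac{-209 - 91}{-43} - 30271} = \frac{1}{\left(- \frac{1}{43}\right) \left(-300\right) - 30271} = \frac{1}{\frac{300}{43} - 30271} = \frac{1}{- \frac{1301353}{43}} = - \frac{43}{1301353} \approx -3.3043 \cdot 10^{-5}$)
$\left(46001 + \left(23 W{\left(7,0 \right)} + 111\right)\right) \left(42776 + D\right) = \left(46001 + \left(23 \cdot 0 + 111\right)\right) \left(42776 - \frac{43}{1301353}\right) = \left(46001 + \left(0 + 111\right)\right) \frac{55666675885}{1301353} = \left(46001 + 111\right) \frac{55666675885}{1301353} = 46112 \cdot \frac{55666675885}{1301353} = \frac{2566901758409120}{1301353}$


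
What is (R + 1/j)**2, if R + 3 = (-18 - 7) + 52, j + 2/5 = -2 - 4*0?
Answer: 80089/144 ≈ 556.17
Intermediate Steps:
j = -12/5 (j = -2/5 + (-2 - 4*0) = -2/5 + (-2 + 0) = -2/5 - 2 = -12/5 ≈ -2.4000)
R = 24 (R = -3 + ((-18 - 7) + 52) = -3 + (-25 + 52) = -3 + 27 = 24)
(R + 1/j)**2 = (24 + 1/(-12/5))**2 = (24 - 5/12)**2 = (283/12)**2 = 80089/144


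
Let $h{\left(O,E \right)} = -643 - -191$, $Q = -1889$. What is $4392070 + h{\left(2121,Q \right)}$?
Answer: $4391618$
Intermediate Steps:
$h{\left(O,E \right)} = -452$ ($h{\left(O,E \right)} = -643 + 191 = -452$)
$4392070 + h{\left(2121,Q \right)} = 4392070 - 452 = 4391618$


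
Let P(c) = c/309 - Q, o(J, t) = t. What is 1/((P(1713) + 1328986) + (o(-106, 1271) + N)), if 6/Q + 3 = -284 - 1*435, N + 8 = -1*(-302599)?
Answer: 37183/60714393624 ≈ 6.1242e-7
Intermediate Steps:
N = 302591 (N = -8 - 1*(-302599) = -8 + 302599 = 302591)
Q = -3/361 (Q = 6/(-3 + (-284 - 1*435)) = 6/(-3 + (-284 - 435)) = 6/(-3 - 719) = 6/(-722) = 6*(-1/722) = -3/361 ≈ -0.0083102)
P(c) = 3/361 + c/309 (P(c) = c/309 - 1*(-3/361) = c*(1/309) + 3/361 = c/309 + 3/361 = 3/361 + c/309)
1/((P(1713) + 1328986) + (o(-106, 1271) + N)) = 1/(((3/361 + (1/309)*1713) + 1328986) + (1271 + 302591)) = 1/(((3/361 + 571/103) + 1328986) + 303862) = 1/((206440/37183 + 1328986) + 303862) = 1/(49415892878/37183 + 303862) = 1/(60714393624/37183) = 37183/60714393624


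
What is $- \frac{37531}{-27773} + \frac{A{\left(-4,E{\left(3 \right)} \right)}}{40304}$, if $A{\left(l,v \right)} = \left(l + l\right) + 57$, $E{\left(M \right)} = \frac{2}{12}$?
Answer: $\frac{1514010301}{1119362992} \approx 1.3526$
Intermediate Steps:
$E{\left(M \right)} = \frac{1}{6}$ ($E{\left(M \right)} = 2 \cdot \frac{1}{12} = \frac{1}{6}$)
$A{\left(l,v \right)} = 57 + 2 l$ ($A{\left(l,v \right)} = 2 l + 57 = 57 + 2 l$)
$- \frac{37531}{-27773} + \frac{A{\left(-4,E{\left(3 \right)} \right)}}{40304} = - \frac{37531}{-27773} + \frac{57 + 2 \left(-4\right)}{40304} = \left(-37531\right) \left(- \frac{1}{27773}\right) + \left(57 - 8\right) \frac{1}{40304} = \frac{37531}{27773} + 49 \cdot \frac{1}{40304} = \frac{37531}{27773} + \frac{49}{40304} = \frac{1514010301}{1119362992}$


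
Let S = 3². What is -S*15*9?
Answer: -1215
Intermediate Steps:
S = 9
-S*15*9 = -9*15*9 = -135*9 = -1*1215 = -1215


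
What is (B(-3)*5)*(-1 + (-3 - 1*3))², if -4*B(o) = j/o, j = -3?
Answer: -245/4 ≈ -61.250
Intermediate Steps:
B(o) = 3/(4*o) (B(o) = -(-3)/(4*o) = 3/(4*o))
(B(-3)*5)*(-1 + (-3 - 1*3))² = (((¾)/(-3))*5)*(-1 + (-3 - 1*3))² = (((¾)*(-⅓))*5)*(-1 + (-3 - 3))² = (-¼*5)*(-1 - 6)² = -5/4*(-7)² = -5/4*49 = -245/4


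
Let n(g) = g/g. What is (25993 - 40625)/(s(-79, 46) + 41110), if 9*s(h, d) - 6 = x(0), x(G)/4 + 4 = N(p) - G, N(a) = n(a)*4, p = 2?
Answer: -10974/30833 ≈ -0.35592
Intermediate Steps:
n(g) = 1
N(a) = 4 (N(a) = 1*4 = 4)
x(G) = -4*G (x(G) = -16 + 4*(4 - G) = -16 + (16 - 4*G) = -4*G)
s(h, d) = ⅔ (s(h, d) = ⅔ + (-4*0)/9 = ⅔ + (⅑)*0 = ⅔ + 0 = ⅔)
(25993 - 40625)/(s(-79, 46) + 41110) = (25993 - 40625)/(⅔ + 41110) = -14632/123332/3 = -14632*3/123332 = -10974/30833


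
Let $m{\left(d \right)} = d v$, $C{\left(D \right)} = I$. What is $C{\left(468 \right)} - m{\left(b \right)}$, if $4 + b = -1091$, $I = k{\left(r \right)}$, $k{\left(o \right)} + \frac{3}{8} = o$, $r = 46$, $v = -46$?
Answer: $- \frac{402595}{8} \approx -50324.0$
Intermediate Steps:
$k{\left(o \right)} = - \frac{3}{8} + o$
$I = \frac{365}{8}$ ($I = - \frac{3}{8} + 46 = \frac{365}{8} \approx 45.625$)
$C{\left(D \right)} = \frac{365}{8}$
$b = -1095$ ($b = -4 - 1091 = -1095$)
$m{\left(d \right)} = - 46 d$ ($m{\left(d \right)} = d \left(-46\right) = - 46 d$)
$C{\left(468 \right)} - m{\left(b \right)} = \frac{365}{8} - \left(-46\right) \left(-1095\right) = \frac{365}{8} - 50370 = - \frac{402595}{8}$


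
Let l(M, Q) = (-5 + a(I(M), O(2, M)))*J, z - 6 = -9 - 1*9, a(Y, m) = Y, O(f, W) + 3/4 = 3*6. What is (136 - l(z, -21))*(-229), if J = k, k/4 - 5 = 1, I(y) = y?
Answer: -124576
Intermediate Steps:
O(f, W) = 69/4 (O(f, W) = -¾ + 3*6 = -¾ + 18 = 69/4)
k = 24 (k = 20 + 4*1 = 20 + 4 = 24)
J = 24
z = -12 (z = 6 + (-9 - 1*9) = 6 + (-9 - 9) = 6 - 18 = -12)
l(M, Q) = -120 + 24*M (l(M, Q) = (-5 + M)*24 = -120 + 24*M)
(136 - l(z, -21))*(-229) = (136 - (-120 + 24*(-12)))*(-229) = (136 - (-120 - 288))*(-229) = (136 - 1*(-408))*(-229) = (136 + 408)*(-229) = 544*(-229) = -124576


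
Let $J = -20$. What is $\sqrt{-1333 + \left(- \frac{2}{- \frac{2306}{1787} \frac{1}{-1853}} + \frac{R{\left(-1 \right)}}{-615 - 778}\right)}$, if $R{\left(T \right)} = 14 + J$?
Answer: $\frac{i \sqrt{10847183751656798}}{1606129} \approx 64.845 i$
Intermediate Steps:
$R{\left(T \right)} = -6$ ($R{\left(T \right)} = 14 - 20 = -6$)
$\sqrt{-1333 + \left(- \frac{2}{- \frac{2306}{1787} \frac{1}{-1853}} + \frac{R{\left(-1 \right)}}{-615 - 778}\right)} = \sqrt{-1333 - \left(\frac{3311311}{1153} + \frac{6}{-615 - 778}\right)} = \sqrt{-1333 - \left(- \frac{6}{1393} + \frac{3311311}{1153}\right)} = \sqrt{-1333 - \left(- \frac{6}{1393} + \frac{2}{\left(- \frac{2306}{1787}\right) \left(- \frac{1}{1853}\right)}\right)} = \sqrt{-1333 + \left(- \frac{2}{\frac{2306}{3311311}} + \frac{6}{1393}\right)} = \sqrt{-1333 + \left(\left(-2\right) \frac{3311311}{2306} + \frac{6}{1393}\right)} = \sqrt{-1333 + \left(- \frac{3311311}{1153} + \frac{6}{1393}\right)} = \sqrt{-1333 - \frac{4612649305}{1606129}} = \sqrt{- \frac{6753619262}{1606129}} = \frac{i \sqrt{10847183751656798}}{1606129}$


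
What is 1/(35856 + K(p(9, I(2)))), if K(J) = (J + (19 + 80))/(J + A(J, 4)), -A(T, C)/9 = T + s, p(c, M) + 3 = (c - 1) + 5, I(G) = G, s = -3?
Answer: 53/1900259 ≈ 2.7891e-5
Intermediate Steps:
p(c, M) = 1 + c (p(c, M) = -3 + ((c - 1) + 5) = -3 + ((-1 + c) + 5) = -3 + (4 + c) = 1 + c)
A(T, C) = 27 - 9*T (A(T, C) = -9*(T - 3) = -9*(-3 + T) = 27 - 9*T)
K(J) = (99 + J)/(27 - 8*J) (K(J) = (J + (19 + 80))/(J + (27 - 9*J)) = (J + 99)/(27 - 8*J) = (99 + J)/(27 - 8*J))
1/(35856 + K(p(9, I(2)))) = 1/(35856 + (-99 - (1 + 9))/(-27 + 8*(1 + 9))) = 1/(35856 + (-99 - 1*10)/(-27 + 8*10)) = 1/(35856 + (-99 - 10)/(-27 + 80)) = 1/(35856 - 109/53) = 1/(1900259/53) = 53/1900259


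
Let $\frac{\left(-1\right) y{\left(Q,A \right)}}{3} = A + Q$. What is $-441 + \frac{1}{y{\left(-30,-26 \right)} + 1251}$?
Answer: $- \frac{625778}{1419} \approx -441.0$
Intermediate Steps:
$y{\left(Q,A \right)} = - 3 A - 3 Q$ ($y{\left(Q,A \right)} = - 3 \left(A + Q\right) = - 3 A - 3 Q$)
$-441 + \frac{1}{y{\left(-30,-26 \right)} + 1251} = -441 + \frac{1}{\left(\left(-3\right) \left(-26\right) - -90\right) + 1251} = -441 + \frac{1}{\left(78 + 90\right) + 1251} = -441 + \frac{1}{168 + 1251} = -441 + \frac{1}{1419} = - \frac{625778}{1419}$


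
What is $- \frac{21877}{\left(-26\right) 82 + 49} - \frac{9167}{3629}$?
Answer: $\frac{60296772}{7559207} \approx 7.9766$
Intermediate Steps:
$- \frac{21877}{\left(-26\right) 82 + 49} - \frac{9167}{3629} = - \frac{21877}{-2132 + 49} - \frac{9167}{3629} = - \frac{21877}{-2083} - \frac{9167}{3629} = \left(-21877\right) \left(- \frac{1}{2083}\right) - \frac{9167}{3629} = \frac{21877}{2083} - \frac{9167}{3629} = \frac{60296772}{7559207}$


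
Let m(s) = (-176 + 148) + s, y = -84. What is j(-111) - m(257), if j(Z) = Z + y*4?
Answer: -676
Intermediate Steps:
j(Z) = -336 + Z (j(Z) = Z - 84*4 = Z - 336 = -336 + Z)
m(s) = -28 + s
j(-111) - m(257) = (-336 - 111) - (-28 + 257) = -447 - 1*229 = -447 - 229 = -676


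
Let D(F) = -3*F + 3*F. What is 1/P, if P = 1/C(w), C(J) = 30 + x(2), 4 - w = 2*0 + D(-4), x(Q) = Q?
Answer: 32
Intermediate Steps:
D(F) = 0
w = 4 (w = 4 - (2*0 + 0) = 4 - (0 + 0) = 4 - 1*0 = 4 + 0 = 4)
C(J) = 32 (C(J) = 30 + 2 = 32)
P = 1/32 ≈ 0.031250
1/P = 1/(1/32) = 32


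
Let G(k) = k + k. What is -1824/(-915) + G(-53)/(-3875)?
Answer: 477666/236375 ≈ 2.0208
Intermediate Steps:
G(k) = 2*k
-1824/(-915) + G(-53)/(-3875) = -1824/(-915) + (2*(-53))/(-3875) = -1824*(-1/915) - 106*(-1/3875) = 608/305 + 106/3875 = 477666/236375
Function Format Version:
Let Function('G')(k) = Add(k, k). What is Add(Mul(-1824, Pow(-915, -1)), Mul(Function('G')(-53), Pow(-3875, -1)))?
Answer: Rational(477666, 236375) ≈ 2.0208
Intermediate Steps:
Function('G')(k) = Mul(2, k)
Add(Mul(-1824, Pow(-915, -1)), Mul(Function('G')(-53), Pow(-3875, -1))) = Add(Mul(-1824, Pow(-915, -1)), Mul(Mul(2, -53), Pow(-3875, -1))) = Add(Mul(-1824, Rational(-1, 915)), Mul(-106, Rational(-1, 3875))) = Add(Rational(608, 305), Rational(106, 3875)) = Rational(477666, 236375)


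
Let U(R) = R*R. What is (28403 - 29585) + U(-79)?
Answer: 5059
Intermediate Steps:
U(R) = R**2
(28403 - 29585) + U(-79) = (28403 - 29585) + (-79)**2 = -1182 + 6241 = 5059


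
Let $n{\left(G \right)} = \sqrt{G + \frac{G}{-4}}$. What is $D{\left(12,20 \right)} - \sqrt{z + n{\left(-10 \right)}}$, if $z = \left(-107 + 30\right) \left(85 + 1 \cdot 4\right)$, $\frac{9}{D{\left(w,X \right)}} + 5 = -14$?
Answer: $- \frac{9}{19} - \frac{\sqrt{-27412 + 2 i \sqrt{30}}}{2} \approx -0.49023 - 82.783 i$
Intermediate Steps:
$D{\left(w,X \right)} = - \frac{9}{19}$ ($D{\left(w,X \right)} = \frac{9}{-5 - 14} = \frac{9}{-19} = 9 \left(- \frac{1}{19}\right) = - \frac{9}{19}$)
$n{\left(G \right)} = \frac{\sqrt{3} \sqrt{G}}{2}$ ($n{\left(G \right)} = \sqrt{G + G \left(- \frac{1}{4}\right)} = \sqrt{G - \frac{G}{4}} = \sqrt{\frac{3 G}{4}} = \frac{\sqrt{3} \sqrt{G}}{2}$)
$z = -6853$ ($z = - 77 \left(85 + 4\right) = \left(-77\right) 89 = -6853$)
$D{\left(12,20 \right)} - \sqrt{z + n{\left(-10 \right)}} = - \frac{9}{19} - \sqrt{-6853 + \frac{\sqrt{3} \sqrt{-10}}{2}} = - \frac{9}{19} - \sqrt{-6853 + \frac{\sqrt{3} i \sqrt{10}}{2}} = - \frac{9}{19} - \sqrt{-6853 + \frac{i \sqrt{30}}{2}}$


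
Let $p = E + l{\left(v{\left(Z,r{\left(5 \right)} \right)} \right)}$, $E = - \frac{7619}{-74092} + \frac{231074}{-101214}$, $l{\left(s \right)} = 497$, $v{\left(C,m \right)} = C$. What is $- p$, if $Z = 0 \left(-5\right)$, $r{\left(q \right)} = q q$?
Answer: $- \frac{1855363407797}{3749573844} \approx -494.82$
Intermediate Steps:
$r{\left(q \right)} = q^{2}$
$Z = 0$
$E = - \frac{8174792671}{3749573844}$ ($E = \left(-7619\right) \left(- \frac{1}{74092}\right) + 231074 \left(- \frac{1}{101214}\right) = \frac{7619}{74092} - \frac{115537}{50607} = - \frac{8174792671}{3749573844} \approx -2.1802$)
$p = \frac{1855363407797}{3749573844}$ ($p = - \frac{8174792671}{3749573844} + 497 = \frac{1855363407797}{3749573844} \approx 494.82$)
$- p = \left(-1\right) \frac{1855363407797}{3749573844} = - \frac{1855363407797}{3749573844}$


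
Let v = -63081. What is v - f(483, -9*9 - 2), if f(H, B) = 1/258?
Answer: -16274899/258 ≈ -63081.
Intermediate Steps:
f(H, B) = 1/258
v - f(483, -9*9 - 2) = -63081 - 1*1/258 = -63081 - 1/258 = -16274899/258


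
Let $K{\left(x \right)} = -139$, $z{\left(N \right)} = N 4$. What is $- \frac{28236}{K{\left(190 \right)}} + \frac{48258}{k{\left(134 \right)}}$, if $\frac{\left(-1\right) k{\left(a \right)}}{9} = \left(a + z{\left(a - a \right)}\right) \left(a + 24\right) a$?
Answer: $\frac{40053071005}{197174836} \approx 203.13$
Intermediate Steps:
$z{\left(N \right)} = 4 N$
$k{\left(a \right)} = - 9 a^{2} \left(24 + a\right)$ ($k{\left(a \right)} = - 9 \left(a + 4 \left(a - a\right)\right) \left(a + 24\right) a = - 9 \left(a + 4 \cdot 0\right) \left(24 + a\right) a = - 9 \left(a + 0\right) \left(24 + a\right) a = - 9 a \left(24 + a\right) a = - 9 a^{2} \left(24 + a\right)$)
$- \frac{28236}{K{\left(190 \right)}} + \frac{48258}{k{\left(134 \right)}} = - \frac{28236}{-139} + \frac{48258}{\left(-9\right) 134^{2} \left(24 + 134\right)} = \left(-28236\right) \left(- \frac{1}{139}\right) + \frac{48258}{\left(-9\right) 17956 \cdot 158} = \frac{28236}{139} + \frac{48258}{-25533432} = \frac{28236}{139} + 48258 \left(- \frac{1}{25533432}\right) = \frac{28236}{139} - \frac{2681}{1418524} = \frac{40053071005}{197174836}$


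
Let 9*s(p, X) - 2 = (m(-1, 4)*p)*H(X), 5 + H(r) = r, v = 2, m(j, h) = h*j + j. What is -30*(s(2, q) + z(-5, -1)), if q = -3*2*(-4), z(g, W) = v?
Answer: 1700/3 ≈ 566.67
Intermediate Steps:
m(j, h) = j + h*j
H(r) = -5 + r
z(g, W) = 2
q = 24 (q = -6*(-4) = 24)
s(p, X) = 2/9 - 5*p*(-5 + X)/9 (s(p, X) = 2/9 + (((-(1 + 4))*p)*(-5 + X))/9 = 2/9 + (((-1*5)*p)*(-5 + X))/9 = 2/9 + ((-5*p)*(-5 + X))/9 = 2/9 + (-5*p*(-5 + X))/9 = 2/9 - 5*p*(-5 + X)/9)
-30*(s(2, q) + z(-5, -1)) = -30*((2/9 - 5/9*2*(-5 + 24)) + 2) = -30*((2/9 - 5/9*2*19) + 2) = -30*((2/9 - 190/9) + 2) = -30*(-188/9 + 2) = -30*(-170/9) = 1700/3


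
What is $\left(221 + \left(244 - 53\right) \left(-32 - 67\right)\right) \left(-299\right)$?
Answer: $5587712$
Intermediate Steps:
$\left(221 + \left(244 - 53\right) \left(-32 - 67\right)\right) \left(-299\right) = \left(221 + 191 \left(-99\right)\right) \left(-299\right) = \left(221 - 18909\right) \left(-299\right) = \left(-18688\right) \left(-299\right) = 5587712$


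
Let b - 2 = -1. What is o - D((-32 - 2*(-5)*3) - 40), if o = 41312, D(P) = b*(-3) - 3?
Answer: 41318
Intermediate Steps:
b = 1 (b = 2 - 1 = 1)
D(P) = -6 (D(P) = 1*(-3) - 3 = -3 - 3 = -6)
o - D((-32 - 2*(-5)*3) - 40) = 41312 - 1*(-6) = 41312 + 6 = 41318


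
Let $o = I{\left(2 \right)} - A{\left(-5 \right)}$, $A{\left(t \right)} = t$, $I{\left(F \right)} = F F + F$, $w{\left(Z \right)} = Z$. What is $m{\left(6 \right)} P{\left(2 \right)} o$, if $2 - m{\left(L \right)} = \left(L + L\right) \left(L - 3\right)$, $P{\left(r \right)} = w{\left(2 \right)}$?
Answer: $-748$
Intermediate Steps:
$P{\left(r \right)} = 2$
$m{\left(L \right)} = 2 - 2 L \left(-3 + L\right)$ ($m{\left(L \right)} = 2 - \left(L + L\right) \left(L - 3\right) = 2 - 2 L \left(-3 + L\right)$)
$I{\left(F \right)} = F + F^{2}$ ($I{\left(F \right)} = F^{2} + F = F + F^{2}$)
$o = 11$ ($o = 2 \left(1 + 2\right) - -5 = 2 \cdot 3 + 5 = 6 + 5 = 11$)
$m{\left(6 \right)} P{\left(2 \right)} o = \left(2 - 2 \cdot 6^{2} + 6 \cdot 6\right) 2 \cdot 11 = \left(2 - 72 + 36\right) 2 \cdot 11 = \left(-34\right) 2 \cdot 11 = \left(-68\right) 11 = -748$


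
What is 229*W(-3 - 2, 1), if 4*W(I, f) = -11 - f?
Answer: -687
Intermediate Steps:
W(I, f) = -11/4 - f/4 (W(I, f) = (-11 - f)/4 = -11/4 - f/4)
229*W(-3 - 2, 1) = 229*(-11/4 - ¼*1) = 229*(-11/4 - ¼) = 229*(-3) = -687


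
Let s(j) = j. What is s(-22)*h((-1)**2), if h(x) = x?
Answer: -22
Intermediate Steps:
s(-22)*h((-1)**2) = -22*(-1)**2 = -22*1 = -22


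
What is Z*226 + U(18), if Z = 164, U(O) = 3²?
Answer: 37073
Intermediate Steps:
U(O) = 9
Z*226 + U(18) = 164*226 + 9 = 37064 + 9 = 37073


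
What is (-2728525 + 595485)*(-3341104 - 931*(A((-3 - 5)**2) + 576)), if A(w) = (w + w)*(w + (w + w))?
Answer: 57075065232640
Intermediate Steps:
A(w) = 6*w**2 (A(w) = (2*w)*(w + 2*w) = (2*w)*(3*w) = 6*w**2)
(-2728525 + 595485)*(-3341104 - 931*(A((-3 - 5)**2) + 576)) = (-2728525 + 595485)*(-3341104 - 931*(6*((-3 - 5)**2)**2 + 576)) = -2133040*(-3341104 - 931*(6*((-8)**2)**2 + 576)) = -2133040*(-3341104 - 931*(6*64**2 + 576)) = -2133040*(-3341104 - 931*(6*4096 + 576)) = -2133040*(-3341104 - 931*(24576 + 576)) = -2133040*(-3341104 - 931*25152) = -2133040*(-3341104 - 23416512) = -2133040*(-26757616) = 57075065232640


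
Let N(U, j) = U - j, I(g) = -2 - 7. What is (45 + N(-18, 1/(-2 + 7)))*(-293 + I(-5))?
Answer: -40468/5 ≈ -8093.6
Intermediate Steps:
I(g) = -9
(45 + N(-18, 1/(-2 + 7)))*(-293 + I(-5)) = (45 + (-18 - 1/(-2 + 7)))*(-293 - 9) = (45 + (-18 - 1/5))*(-302) = (45 + (-18 - 1*⅕))*(-302) = (45 + (-18 - ⅕))*(-302) = (45 - 91/5)*(-302) = (134/5)*(-302) = -40468/5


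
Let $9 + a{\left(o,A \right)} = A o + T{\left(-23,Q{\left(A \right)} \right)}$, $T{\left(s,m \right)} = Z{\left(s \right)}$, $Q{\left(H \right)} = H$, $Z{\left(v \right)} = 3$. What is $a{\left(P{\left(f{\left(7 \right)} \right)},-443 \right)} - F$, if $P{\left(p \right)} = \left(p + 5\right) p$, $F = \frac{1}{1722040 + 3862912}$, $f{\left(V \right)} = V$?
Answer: $- \frac{207860743537}{5584952} \approx -37218.0$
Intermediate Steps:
$T{\left(s,m \right)} = 3$
$F = \frac{1}{5584952} \approx 1.7905 \cdot 10^{-7}$
$P{\left(p \right)} = p \left(5 + p\right)$ ($P{\left(p \right)} = \left(5 + p\right) p = p \left(5 + p\right)$)
$a{\left(o,A \right)} = -6 + A o$ ($a{\left(o,A \right)} = -9 + \left(A o + 3\right) = -9 + \left(3 + A o\right) = -6 + A o$)
$a{\left(P{\left(f{\left(7 \right)} \right)},-443 \right)} - F = \left(-6 - 443 \cdot 7 \left(5 + 7\right)\right) - \frac{1}{5584952} = \left(-6 - 443 \cdot 7 \cdot 12\right) - \frac{1}{5584952} = \left(-6 - 37212\right) - \frac{1}{5584952} = -37218 - \frac{1}{5584952} = - \frac{207860743537}{5584952}$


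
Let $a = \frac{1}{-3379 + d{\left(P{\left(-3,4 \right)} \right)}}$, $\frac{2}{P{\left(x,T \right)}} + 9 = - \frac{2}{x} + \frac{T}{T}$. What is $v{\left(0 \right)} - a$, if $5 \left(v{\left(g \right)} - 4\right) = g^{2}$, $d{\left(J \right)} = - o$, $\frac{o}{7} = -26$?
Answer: $\frac{12789}{3197} \approx 4.0003$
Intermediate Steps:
$o = -182$ ($o = 7 \left(-26\right) = -182$)
$P{\left(x,T \right)} = \frac{2}{-8 - \frac{2}{x}}$ ($P{\left(x,T \right)} = \frac{2}{-9 - \left(\frac{2}{x} - \frac{T}{T}\right)} = \frac{2}{-9 + \left(- \frac{2}{x} + 1\right)} = \frac{2}{-9 + \left(1 - \frac{2}{x}\right)} = \frac{2}{-8 - \frac{2}{x}}$)
$d{\left(J \right)} = 182$ ($d{\left(J \right)} = \left(-1\right) \left(-182\right) = 182$)
$v{\left(g \right)} = 4 + \frac{g^{2}}{5}$
$a = - \frac{1}{3197}$ ($a = \frac{1}{-3379 + 182} = \frac{1}{-3197} = - \frac{1}{3197} \approx -0.00031279$)
$v{\left(0 \right)} - a = \left(4 + \frac{0^{2}}{5}\right) - - \frac{1}{3197} = \left(4 + \frac{1}{5} \cdot 0\right) + \frac{1}{3197} = \left(4 + 0\right) + \frac{1}{3197} = 4 + \frac{1}{3197} = \frac{12789}{3197}$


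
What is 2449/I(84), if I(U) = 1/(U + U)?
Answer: 411432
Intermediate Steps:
I(U) = 1/(2*U)
2449/I(84) = 2449/(((½)/84)) = 2449/(((½)*(1/84))) = 2449/(1/168) = 2449*168 = 411432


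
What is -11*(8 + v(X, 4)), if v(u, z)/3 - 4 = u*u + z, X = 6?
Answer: -1540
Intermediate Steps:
v(u, z) = 12 + 3*z + 3*u² (v(u, z) = 12 + 3*(u*u + z) = 12 + 3*(u² + z) = 12 + 3*(z + u²) = 12 + (3*z + 3*u²) = 12 + 3*z + 3*u²)
-11*(8 + v(X, 4)) = -11*(8 + (12 + 3*4 + 3*6²)) = -11*(8 + (12 + 12 + 3*36)) = -11*(8 + (12 + 12 + 108)) = -11*(8 + 132) = -11*140 = -1540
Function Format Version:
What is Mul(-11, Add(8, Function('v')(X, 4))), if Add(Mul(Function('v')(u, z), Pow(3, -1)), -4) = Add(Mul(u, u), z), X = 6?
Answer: -1540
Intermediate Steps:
Function('v')(u, z) = Add(12, Mul(3, z), Mul(3, Pow(u, 2))) (Function('v')(u, z) = Add(12, Mul(3, Add(Mul(u, u), z))) = Add(12, Mul(3, Add(Pow(u, 2), z))) = Add(12, Mul(3, Add(z, Pow(u, 2)))) = Add(12, Add(Mul(3, z), Mul(3, Pow(u, 2)))) = Add(12, Mul(3, z), Mul(3, Pow(u, 2))))
Mul(-11, Add(8, Function('v')(X, 4))) = Mul(-11, Add(8, Add(12, Mul(3, 4), Mul(3, Pow(6, 2))))) = Mul(-11, Add(8, Add(12, 12, Mul(3, 36)))) = Mul(-11, Add(8, Add(12, 12, 108))) = Mul(-11, Add(8, 132)) = Mul(-11, 140) = -1540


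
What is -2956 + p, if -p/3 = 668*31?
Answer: -65080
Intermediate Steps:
p = -62124 (p = -2004*31 = -3*20708 = -62124)
-2956 + p = -2956 - 62124 = -65080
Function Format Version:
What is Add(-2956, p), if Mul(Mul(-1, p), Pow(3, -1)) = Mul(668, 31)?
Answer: -65080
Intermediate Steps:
p = -62124 (p = Mul(-3, Mul(668, 31)) = Mul(-3, 20708) = -62124)
Add(-2956, p) = Add(-2956, -62124) = -65080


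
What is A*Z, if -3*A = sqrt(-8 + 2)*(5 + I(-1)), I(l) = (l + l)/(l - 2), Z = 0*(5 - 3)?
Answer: 0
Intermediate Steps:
Z = 0 (Z = 0*2 = 0)
I(l) = 2*l/(-2 + l) (I(l) = (2*l)/(-2 + l) = 2*l/(-2 + l))
A = -17*I*sqrt(6)/9 (A = -sqrt(-8 + 2)*(5 + 2*(-1)/(-2 - 1))/3 = -sqrt(-6)*(5 + 2*(-1)/(-3))/3 = -I*sqrt(6)*(5 + 2*(-1)*(-1/3))/3 = -I*sqrt(6)*(5 + 2/3)/3 = -I*sqrt(6)*17/(3*3) = -17*I*sqrt(6)/9 ≈ -4.6268*I)
A*Z = -17*I*sqrt(6)/9*0 = 0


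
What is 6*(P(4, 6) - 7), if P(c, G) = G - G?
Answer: -42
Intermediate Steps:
P(c, G) = 0
6*(P(4, 6) - 7) = 6*(0 - 7) = 6*(-7) = -42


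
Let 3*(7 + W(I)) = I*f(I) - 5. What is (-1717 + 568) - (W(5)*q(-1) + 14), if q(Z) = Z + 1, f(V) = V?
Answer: -1163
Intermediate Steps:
q(Z) = 1 + Z
W(I) = -26/3 + I**2/3 (W(I) = -7 + (I*I - 5)/3 = -7 + (I**2 - 5)/3 = -7 + (-5 + I**2)/3 = -7 + (-5/3 + I**2/3) = -26/3 + I**2/3)
(-1717 + 568) - (W(5)*q(-1) + 14) = (-1717 + 568) - ((-26/3 + (1/3)*5**2)*(1 - 1) + 14) = -1149 - ((-26/3 + (1/3)*25)*0 + 14) = -1149 - ((-26/3 + 25/3)*0 + 14) = -1149 - (-1/3*0 + 14) = -1149 - (0 + 14) = -1149 - 1*14 = -1149 - 14 = -1163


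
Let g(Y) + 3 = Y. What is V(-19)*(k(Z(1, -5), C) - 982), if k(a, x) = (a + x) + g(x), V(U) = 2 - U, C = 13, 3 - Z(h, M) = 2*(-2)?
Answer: -19992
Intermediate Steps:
g(Y) = -3 + Y
Z(h, M) = 7 (Z(h, M) = 3 - 2*(-2) = 3 - 1*(-4) = 3 + 4 = 7)
k(a, x) = -3 + a + 2*x (k(a, x) = (a + x) + (-3 + x) = -3 + a + 2*x)
V(-19)*(k(Z(1, -5), C) - 982) = (2 - 1*(-19))*((-3 + 7 + 2*13) - 982) = (2 + 19)*((-3 + 7 + 26) - 982) = 21*(30 - 982) = 21*(-952) = -19992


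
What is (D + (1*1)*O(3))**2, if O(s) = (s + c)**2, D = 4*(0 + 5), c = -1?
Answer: 576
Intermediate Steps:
D = 20 (D = 4*5 = 20)
O(s) = (-1 + s)**2 (O(s) = (s - 1)**2 = (-1 + s)**2)
(D + (1*1)*O(3))**2 = (20 + (1*1)*(-1 + 3)**2)**2 = (20 + 1*2**2)**2 = (20 + 1*4)**2 = (20 + 4)**2 = 24**2 = 576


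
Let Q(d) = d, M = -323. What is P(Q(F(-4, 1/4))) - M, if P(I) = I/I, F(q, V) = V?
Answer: 324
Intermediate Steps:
P(I) = 1
P(Q(F(-4, 1/4))) - M = 1 - 1*(-323) = 1 + 323 = 324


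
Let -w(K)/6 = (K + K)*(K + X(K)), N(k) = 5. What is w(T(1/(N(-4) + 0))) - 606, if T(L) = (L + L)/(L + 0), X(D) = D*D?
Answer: -750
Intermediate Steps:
X(D) = D²
T(L) = 2 (T(L) = (2*L)/L = 2)
w(K) = -12*K*(K + K²) (w(K) = -6*(K + K)*(K + K²) = -6*2*K*(K + K²) = -12*K*(K + K²))
w(T(1/(N(-4) + 0))) - 606 = -12*2²*(1 + 2) - 606 = -12*4*3 - 606 = -144 - 606 = -750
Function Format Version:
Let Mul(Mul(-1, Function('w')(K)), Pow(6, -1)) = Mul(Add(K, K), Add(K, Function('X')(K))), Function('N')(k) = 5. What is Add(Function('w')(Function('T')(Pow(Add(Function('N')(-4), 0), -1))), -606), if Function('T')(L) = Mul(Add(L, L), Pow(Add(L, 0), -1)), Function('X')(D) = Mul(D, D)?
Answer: -750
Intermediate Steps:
Function('X')(D) = Pow(D, 2)
Function('T')(L) = 2 (Function('T')(L) = Mul(Mul(2, L), Pow(L, -1)) = 2)
Function('w')(K) = Mul(-12, K, Add(K, Pow(K, 2))) (Function('w')(K) = Mul(-6, Mul(Add(K, K), Add(K, Pow(K, 2)))) = Mul(-6, Mul(Mul(2, K), Add(K, Pow(K, 2)))) = Mul(-6, Mul(2, K, Add(K, Pow(K, 2)))) = Mul(-12, K, Add(K, Pow(K, 2))))
Add(Function('w')(Function('T')(Pow(Add(Function('N')(-4), 0), -1))), -606) = Add(Mul(-12, Pow(2, 2), Add(1, 2)), -606) = Add(Mul(-12, 4, 3), -606) = Add(-144, -606) = -750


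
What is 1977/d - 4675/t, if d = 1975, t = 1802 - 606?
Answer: -6868633/2362100 ≈ -2.9078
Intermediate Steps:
t = 1196
1977/d - 4675/t = 1977/1975 - 4675/1196 = -6868633/2362100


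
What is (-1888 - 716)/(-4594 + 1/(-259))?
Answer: 674436/1189847 ≈ 0.56683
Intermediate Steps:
(-1888 - 716)/(-4594 + 1/(-259)) = -2604/(-4594 - 1/259) = -2604/(-1189847/259) = -2604*(-259/1189847) = 674436/1189847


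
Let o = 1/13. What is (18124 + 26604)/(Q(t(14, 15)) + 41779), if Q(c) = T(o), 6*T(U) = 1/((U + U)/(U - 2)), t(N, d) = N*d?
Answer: 536736/501323 ≈ 1.0706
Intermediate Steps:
o = 1/13 ≈ 0.076923
T(U) = (-2 + U)/(12*U) (T(U) = 1/(6*(((U + U)/(U - 2)))) = 1/(6*(((2*U)/(-2 + U)))) = 1/(6*((2*U/(-2 + U)))) = ((-2 + U)/(2*U))/6 = (-2 + U)/(12*U))
Q(c) = -25/12 (Q(c) = (-2 + 1/13)/(12*(1/13)) = (1/12)*13*(-25/13) = -25/12)
(18124 + 26604)/(Q(t(14, 15)) + 41779) = (18124 + 26604)/(-25/12 + 41779) = 44728/(501323/12) = 44728*(12/501323) = 536736/501323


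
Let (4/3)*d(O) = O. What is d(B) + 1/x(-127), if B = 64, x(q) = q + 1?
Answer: 6047/126 ≈ 47.992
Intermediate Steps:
x(q) = 1 + q
d(O) = 3*O/4
d(B) + 1/x(-127) = (3/4)*64 + 1/(1 - 127) = 48 + 1/(-126) = 48 - 1/126 = 6047/126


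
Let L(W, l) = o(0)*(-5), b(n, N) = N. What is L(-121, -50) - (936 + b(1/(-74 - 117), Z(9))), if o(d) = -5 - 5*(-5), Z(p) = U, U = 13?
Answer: -1049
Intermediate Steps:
Z(p) = 13
o(d) = 20 (o(d) = -5 + 25 = 20)
L(W, l) = -100 (L(W, l) = 20*(-5) = -100)
L(-121, -50) - (936 + b(1/(-74 - 117), Z(9))) = -100 - (936 + 13) = -100 - 1*949 = -100 - 949 = -1049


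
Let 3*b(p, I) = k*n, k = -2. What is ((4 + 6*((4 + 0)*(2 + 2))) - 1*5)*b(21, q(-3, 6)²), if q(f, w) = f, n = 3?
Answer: -190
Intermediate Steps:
b(p, I) = -2 (b(p, I) = (-2*3)/3 = (⅓)*(-6) = -2)
((4 + 6*((4 + 0)*(2 + 2))) - 1*5)*b(21, q(-3, 6)²) = ((4 + 6*((4 + 0)*(2 + 2))) - 1*5)*(-2) = ((4 + 6*(4*4)) - 5)*(-2) = ((4 + 6*16) - 5)*(-2) = ((4 + 96) - 5)*(-2) = (100 - 5)*(-2) = 95*(-2) = -190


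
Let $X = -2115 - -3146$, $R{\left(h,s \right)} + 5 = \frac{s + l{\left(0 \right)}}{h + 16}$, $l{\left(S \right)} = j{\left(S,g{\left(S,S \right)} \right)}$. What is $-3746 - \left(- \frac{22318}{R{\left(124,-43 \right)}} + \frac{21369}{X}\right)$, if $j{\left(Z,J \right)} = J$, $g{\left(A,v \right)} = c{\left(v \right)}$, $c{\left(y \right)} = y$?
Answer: $- \frac{6106816905}{766033} \approx -7972.0$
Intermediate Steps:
$g{\left(A,v \right)} = v$
$l{\left(S \right)} = S$
$R{\left(h,s \right)} = -5 + \frac{s}{16 + h}$ ($R{\left(h,s \right)} = -5 + \frac{s + 0}{h + 16} = -5 + \frac{s}{16 + h}$)
$X = 1031$ ($X = -2115 + 3146 = 1031$)
$-3746 - \left(- \frac{22318}{R{\left(124,-43 \right)}} + \frac{21369}{X}\right) = -3746 - \left(- \frac{22318}{\frac{1}{16 + 124} \left(-80 - 43 - 620\right)} + \frac{21369}{1031}\right) = -3746 - \left(- \frac{22318}{\frac{1}{140} \left(-80 - 43 - 620\right)} + 21369 \cdot \frac{1}{1031}\right) = -3746 - \left(- \frac{22318}{\frac{1}{140} \left(-743\right)} + \frac{21369}{1031}\right) = -3746 - \left(- \frac{22318}{- \frac{743}{140}} + \frac{21369}{1031}\right) = -3746 - \left(\left(-22318\right) \left(- \frac{140}{743}\right) + \frac{21369}{1031}\right) = -3746 - \left(\frac{3124520}{743} + \frac{21369}{1031}\right) = -3746 - \frac{3237257287}{766033} = - \frac{6106816905}{766033}$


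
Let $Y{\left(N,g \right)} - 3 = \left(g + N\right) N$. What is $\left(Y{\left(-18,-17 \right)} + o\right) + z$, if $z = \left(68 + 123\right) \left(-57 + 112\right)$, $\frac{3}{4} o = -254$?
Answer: $\frac{32398}{3} \approx 10799.0$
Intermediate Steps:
$Y{\left(N,g \right)} = 3 + N \left(N + g\right)$ ($Y{\left(N,g \right)} = 3 + \left(g + N\right) N = 3 + \left(N + g\right) N = 3 + N \left(N + g\right)$)
$o = - \frac{1016}{3}$ ($o = \frac{4}{3} \left(-254\right) = - \frac{1016}{3} \approx -338.67$)
$z = 10505$ ($z = 191 \cdot 55 = 10505$)
$\left(Y{\left(-18,-17 \right)} + o\right) + z = \left(\left(3 + \left(-18\right)^{2} - -306\right) - \frac{1016}{3}\right) + 10505 = \left(\left(3 + 324 + 306\right) - \frac{1016}{3}\right) + 10505 = \left(633 - \frac{1016}{3}\right) + 10505 = \frac{883}{3} + 10505 = \frac{32398}{3}$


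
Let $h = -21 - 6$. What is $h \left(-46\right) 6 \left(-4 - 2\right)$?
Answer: $-44712$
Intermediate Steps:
$h = -27$
$h \left(-46\right) 6 \left(-4 - 2\right) = \left(-27\right) \left(-46\right) 6 \left(-4 - 2\right) = 1242 \cdot 6 \left(-6\right) = 1242 \left(-36\right) = -44712$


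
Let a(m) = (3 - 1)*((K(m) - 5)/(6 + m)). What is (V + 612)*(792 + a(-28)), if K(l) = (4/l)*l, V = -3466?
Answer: -24866902/11 ≈ -2.2606e+6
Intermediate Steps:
K(l) = 4
a(m) = -2/(6 + m) (a(m) = (3 - 1)*((4 - 5)/(6 + m)) = 2*(-1/(6 + m)) = -2/(6 + m))
(V + 612)*(792 + a(-28)) = (-3466 + 612)*(792 - 2/(6 - 28)) = -2854*(792 - 2/(-22)) = -2854*(792 - 2*(-1/22)) = -2854*(792 + 1/11) = -2854*8713/11 = -24866902/11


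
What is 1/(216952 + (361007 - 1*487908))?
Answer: 1/90051 ≈ 1.1105e-5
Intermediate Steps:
1/(216952 + (361007 - 1*487908)) = 1/(216952 + (361007 - 487908)) = 1/(216952 - 126901) = 1/90051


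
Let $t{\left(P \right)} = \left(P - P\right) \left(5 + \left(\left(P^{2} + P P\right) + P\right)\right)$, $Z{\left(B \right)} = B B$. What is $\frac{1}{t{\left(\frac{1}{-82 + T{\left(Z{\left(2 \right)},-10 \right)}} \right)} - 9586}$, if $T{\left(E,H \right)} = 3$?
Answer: $- \frac{1}{9586} \approx -0.00010432$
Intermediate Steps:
$Z{\left(B \right)} = B^{2}$
$t{\left(P \right)} = 0$ ($t{\left(P \right)} = 0 \left(5 + \left(\left(P^{2} + P^{2}\right) + P\right)\right) = 0 \left(5 + \left(2 P^{2} + P\right)\right) = 0 \left(5 + \left(P + 2 P^{2}\right)\right) = 0 \left(5 + P + 2 P^{2}\right) = 0$)
$\frac{1}{t{\left(\frac{1}{-82 + T{\left(Z{\left(2 \right)},-10 \right)}} \right)} - 9586} = \frac{1}{0 - 9586} = \frac{1}{-9586} = - \frac{1}{9586}$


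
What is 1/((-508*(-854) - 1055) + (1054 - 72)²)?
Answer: 1/1397101 ≈ 7.1577e-7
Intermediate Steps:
1/((-508*(-854) - 1055) + (1054 - 72)²) = 1/((433832 - 1055) + 982²) = 1/(432777 + 964324) = 1/1397101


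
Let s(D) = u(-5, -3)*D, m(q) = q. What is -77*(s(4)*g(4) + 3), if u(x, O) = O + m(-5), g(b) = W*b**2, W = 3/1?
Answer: 118041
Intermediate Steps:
W = 3 (W = 3*1 = 3)
g(b) = 3*b**2
u(x, O) = -5 + O (u(x, O) = O - 5 = -5 + O)
s(D) = -8*D (s(D) = (-5 - 3)*D = -8*D)
-77*(s(4)*g(4) + 3) = -77*((-8*4)*(3*4**2) + 3) = -77*(-96*16 + 3) = -77*(-32*48 + 3) = -77*(-1536 + 3) = -77*(-1533) = 118041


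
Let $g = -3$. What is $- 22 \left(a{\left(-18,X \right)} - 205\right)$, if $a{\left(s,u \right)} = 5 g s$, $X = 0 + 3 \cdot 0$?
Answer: $-1430$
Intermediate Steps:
$X = 0$ ($X = 0 + 0 = 0$)
$a{\left(s,u \right)} = - 15 s$ ($a{\left(s,u \right)} = 5 \left(-3\right) s = - 15 s$)
$- 22 \left(a{\left(-18,X \right)} - 205\right) = - 22 \left(\left(-15\right) \left(-18\right) - 205\right) = - 22 \left(270 - 205\right) = \left(-22\right) 65 = -1430$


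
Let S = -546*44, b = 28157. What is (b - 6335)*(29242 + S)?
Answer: 113867196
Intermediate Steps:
S = -24024
(b - 6335)*(29242 + S) = (28157 - 6335)*(29242 - 24024) = 21822*5218 = 113867196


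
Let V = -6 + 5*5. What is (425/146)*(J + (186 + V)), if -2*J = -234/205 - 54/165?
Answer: 39434135/65846 ≈ 598.88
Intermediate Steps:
V = 19 (V = -6 + 25 = 19)
J = 1656/2255 (J = -(-234/205 - 54/165)/2 = -(-234*1/205 - 54*1/165)/2 = -(-234/205 - 18/55)/2 = -1/2*(-3312/2255) = 1656/2255 ≈ 0.73437)
(425/146)*(J + (186 + V)) = (425/146)*(1656/2255 + (186 + 19)) = (425*(1/146))*(1656/2255 + 205) = (425/146)*(463931/2255) = 39434135/65846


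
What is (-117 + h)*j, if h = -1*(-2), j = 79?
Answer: -9085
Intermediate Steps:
h = 2
(-117 + h)*j = (-117 + 2)*79 = -115*79 = -9085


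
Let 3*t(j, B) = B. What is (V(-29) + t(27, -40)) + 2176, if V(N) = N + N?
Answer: 6314/3 ≈ 2104.7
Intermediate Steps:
t(j, B) = B/3
V(N) = 2*N
(V(-29) + t(27, -40)) + 2176 = (2*(-29) + (⅓)*(-40)) + 2176 = (-58 - 40/3) + 2176 = -214/3 + 2176 = 6314/3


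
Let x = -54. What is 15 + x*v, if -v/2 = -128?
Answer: -13809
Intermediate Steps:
v = 256 (v = -2*(-128) = 256)
15 + x*v = 15 - 54*256 = 15 - 13824 = -13809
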